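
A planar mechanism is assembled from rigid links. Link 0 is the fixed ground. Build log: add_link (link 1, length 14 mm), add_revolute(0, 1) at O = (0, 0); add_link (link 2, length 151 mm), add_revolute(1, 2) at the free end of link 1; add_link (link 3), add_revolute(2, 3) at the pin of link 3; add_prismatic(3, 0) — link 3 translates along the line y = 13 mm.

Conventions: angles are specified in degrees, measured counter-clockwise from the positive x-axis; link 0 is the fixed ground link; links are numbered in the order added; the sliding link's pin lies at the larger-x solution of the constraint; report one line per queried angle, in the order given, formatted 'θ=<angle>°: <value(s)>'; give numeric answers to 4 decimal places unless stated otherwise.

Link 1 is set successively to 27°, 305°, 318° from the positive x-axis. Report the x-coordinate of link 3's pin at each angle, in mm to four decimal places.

geometry: r = 14 mm, L = 151 mm, e = 13 mm
θ=27°: crank pin P = (r cos θ, r sin θ) = (12.474091, 6.355867)
θ=27°: h = r sin θ − e = 6.355867 − 13 = -6.644133
θ=27°: x = r cos θ + √(L² − h²) = 12.474091 + 150.853755 = 163.327847
θ=305°: crank pin P = (r cos θ, r sin θ) = (8.030070, -11.468129)
θ=305°: h = r sin θ − e = -11.468129 − 13 = -24.468129
θ=305°: x = r cos θ + √(L² − h²) = 8.030070 + 149.004398 = 157.034468
θ=318°: crank pin P = (r cos θ, r sin θ) = (10.404028, -9.367828)
θ=318°: h = r sin θ − e = -9.367828 − 13 = -22.367828
θ=318°: x = r cos θ + √(L² − h²) = 10.404028 + 149.334123 = 159.738150

θ=27°: 163.3278
θ=305°: 157.0345
θ=318°: 159.7382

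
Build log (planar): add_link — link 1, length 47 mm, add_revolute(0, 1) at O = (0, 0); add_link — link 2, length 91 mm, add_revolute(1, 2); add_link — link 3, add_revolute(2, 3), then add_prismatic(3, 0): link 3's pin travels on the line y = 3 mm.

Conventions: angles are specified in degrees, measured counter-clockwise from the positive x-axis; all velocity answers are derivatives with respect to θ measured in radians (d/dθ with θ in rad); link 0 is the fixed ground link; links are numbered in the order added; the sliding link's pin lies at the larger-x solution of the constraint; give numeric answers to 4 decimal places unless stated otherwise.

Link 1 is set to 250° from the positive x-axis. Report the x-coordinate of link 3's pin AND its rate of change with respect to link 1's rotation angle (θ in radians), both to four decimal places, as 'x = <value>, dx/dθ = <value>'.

geometry: r = 47 mm, L = 91 mm, e = 3 mm
crank pin P = (r cos θ, r sin θ) = (-16.074947, -44.165553)
h = r sin θ − e = -44.165553 − 3 = -47.165553
x = r cos θ + √(L² − h²) = -16.074947 + 77.822944 = 61.747997
dx/dθ = −r sin θ − h·r cos θ/√(L² − h²) (θ in radians; h = -47.165553) = 34.423134

x = 61.7480, dx/dθ = 34.4231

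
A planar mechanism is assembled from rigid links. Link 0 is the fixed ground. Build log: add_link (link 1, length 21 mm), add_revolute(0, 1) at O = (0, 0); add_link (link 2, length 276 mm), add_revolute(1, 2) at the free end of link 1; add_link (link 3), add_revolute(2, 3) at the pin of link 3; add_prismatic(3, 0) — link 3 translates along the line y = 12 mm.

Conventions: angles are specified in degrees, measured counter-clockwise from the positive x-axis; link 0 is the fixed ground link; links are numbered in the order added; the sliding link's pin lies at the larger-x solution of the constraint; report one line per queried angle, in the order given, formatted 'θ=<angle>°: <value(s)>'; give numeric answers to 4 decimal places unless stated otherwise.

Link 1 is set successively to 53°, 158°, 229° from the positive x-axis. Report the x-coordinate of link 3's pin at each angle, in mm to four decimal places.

geometry: r = 21 mm, L = 276 mm, e = 12 mm
θ=53°: crank pin P = (r cos θ, r sin θ) = (12.638115, 16.771346)
θ=53°: h = r sin θ − e = 16.771346 − 12 = 4.771346
θ=53°: x = r cos θ + √(L² − h²) = 12.638115 + 275.958755 = 288.596870
θ=158°: crank pin P = (r cos θ, r sin θ) = (-19.470861, 7.866738)
θ=158°: h = r sin θ − e = 7.866738 − 12 = -4.133262
θ=158°: x = r cos θ + √(L² − h²) = -19.470861 + 275.969049 = 256.498188
θ=229°: crank pin P = (r cos θ, r sin θ) = (-13.777240, -15.848901)
θ=229°: h = r sin θ − e = -15.848901 − 12 = -27.848901
θ=229°: x = r cos θ + √(L² − h²) = -13.777240 + 274.591403 = 260.814164

θ=53°: 288.5969
θ=158°: 256.4982
θ=229°: 260.8142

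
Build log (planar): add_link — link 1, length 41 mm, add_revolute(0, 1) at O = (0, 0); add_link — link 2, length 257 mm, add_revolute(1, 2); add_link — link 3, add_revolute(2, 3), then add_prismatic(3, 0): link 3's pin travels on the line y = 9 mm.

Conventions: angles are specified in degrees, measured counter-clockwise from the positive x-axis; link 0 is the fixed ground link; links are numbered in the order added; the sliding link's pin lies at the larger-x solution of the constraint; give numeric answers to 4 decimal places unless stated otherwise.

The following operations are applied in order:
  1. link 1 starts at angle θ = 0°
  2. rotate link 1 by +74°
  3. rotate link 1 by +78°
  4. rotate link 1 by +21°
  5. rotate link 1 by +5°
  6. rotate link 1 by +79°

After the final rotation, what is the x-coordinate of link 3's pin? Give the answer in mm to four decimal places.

geometry: r = 41 mm, L = 257 mm, e = 9 mm; θ starts at 0°
rotate link 1 by +74°: θ ← 0° +74° = 74°
rotate link 1 by +78°: θ ← 74° +78° = 152°
rotate link 1 by +21°: θ ← 152° +21° = 173°
rotate link 1 by +5°: θ ← 173° +5° = 178°
rotate link 1 by +79°: θ ← 178° +79° = 257°
crank pin P = (r cos θ, r sin θ) = (-9.222993, -39.949173)
h = r sin θ − e = -39.949173 − 9 = -48.949173
x = r cos θ + √(L² − h²) = -9.222993 + 252.295419 = 243.072426

243.0724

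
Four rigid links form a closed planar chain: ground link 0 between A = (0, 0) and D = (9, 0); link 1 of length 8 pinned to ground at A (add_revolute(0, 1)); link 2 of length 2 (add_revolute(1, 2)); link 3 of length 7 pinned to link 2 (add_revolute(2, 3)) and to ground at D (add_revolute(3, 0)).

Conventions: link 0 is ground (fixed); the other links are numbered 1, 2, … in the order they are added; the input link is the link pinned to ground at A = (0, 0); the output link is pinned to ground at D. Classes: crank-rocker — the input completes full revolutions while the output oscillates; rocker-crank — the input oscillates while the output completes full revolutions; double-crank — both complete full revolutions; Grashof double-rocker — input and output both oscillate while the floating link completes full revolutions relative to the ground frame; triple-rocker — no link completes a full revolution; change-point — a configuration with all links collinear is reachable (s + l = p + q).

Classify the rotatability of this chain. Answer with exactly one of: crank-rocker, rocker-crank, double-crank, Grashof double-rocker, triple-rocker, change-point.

lengths: ground=9, input=8, coupler=2, output=7
sorted: s=2 (shortest), l=9 (longest), p+q=15
s + l = 11 vs p + q = 15
s + l < p + q (Grashof) with shortest = coupler link → Grashof double-rocker

Grashof double-rocker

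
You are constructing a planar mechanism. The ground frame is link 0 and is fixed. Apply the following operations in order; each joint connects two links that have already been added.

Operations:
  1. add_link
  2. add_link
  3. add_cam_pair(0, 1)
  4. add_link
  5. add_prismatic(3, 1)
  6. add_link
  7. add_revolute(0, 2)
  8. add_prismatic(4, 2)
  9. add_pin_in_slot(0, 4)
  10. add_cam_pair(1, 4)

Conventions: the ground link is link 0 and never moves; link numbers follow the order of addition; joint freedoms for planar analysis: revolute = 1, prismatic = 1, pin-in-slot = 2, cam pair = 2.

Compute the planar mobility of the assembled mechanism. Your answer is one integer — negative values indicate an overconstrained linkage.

link 0 = ground. State L|J1|J2 = 1|0|0
+link1  2|0|0
+link2  3|0|0
C(0,1) f=2→J2  3|0|1
+link3  4|0|1
P(3,1) f=1→J1  4|1|1
+link4  5|1|1
R(0,2) f=1→J1  5|2|1
P(4,2) f=1→J1  5|3|1
PS(0,4) f=2→J2  5|3|2
C(1,4) f=2→J2  5|3|3
M = 3(5−1)−2·3−3 = 12−6−3 = 3

M = 3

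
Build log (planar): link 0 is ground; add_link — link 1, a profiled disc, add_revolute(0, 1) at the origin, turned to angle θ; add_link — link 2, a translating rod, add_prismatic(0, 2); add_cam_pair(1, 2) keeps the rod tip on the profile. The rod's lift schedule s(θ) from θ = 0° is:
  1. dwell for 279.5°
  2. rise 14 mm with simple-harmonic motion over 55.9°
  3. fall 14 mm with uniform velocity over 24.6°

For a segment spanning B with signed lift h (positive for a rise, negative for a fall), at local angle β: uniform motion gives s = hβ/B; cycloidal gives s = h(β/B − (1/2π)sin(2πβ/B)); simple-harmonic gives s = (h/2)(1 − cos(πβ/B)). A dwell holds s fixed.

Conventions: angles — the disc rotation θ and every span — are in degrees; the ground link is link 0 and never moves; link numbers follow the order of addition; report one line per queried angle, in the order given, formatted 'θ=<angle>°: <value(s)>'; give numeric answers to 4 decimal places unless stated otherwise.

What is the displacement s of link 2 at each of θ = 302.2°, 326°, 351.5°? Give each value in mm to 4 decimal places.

seg 1 [0°–279.5°] dwell: s stays 0.0000
seg 2 [279.5°–335.4°] simple-harmonic, h=14: θ=302.2° here. β=22.7, B=55.9. 14/2·(1 − cos(π·0.4061)) = 4.9645 → s = 4.9645
seg 2 [279.5°–335.4°] simple-harmonic, h=14: θ=326° here. β=46.5, B=55.9. 14/2·(1 − cos(π·0.8318)) = 13.0457 → s = 13.0457
seg 2 [279.5°–335.4°] simple-harmonic, h=14: full span → s += 14 → s = 14.0000
seg 3 [335.4°–360°] uniform, h=-14: θ=351.5° here. β=16.1, B=24.6. -14·16.1/24.6 = -9.1626 → s = 4.8374

θ=302.2°: 4.9645
θ=326°: 13.0457
θ=351.5°: 4.8374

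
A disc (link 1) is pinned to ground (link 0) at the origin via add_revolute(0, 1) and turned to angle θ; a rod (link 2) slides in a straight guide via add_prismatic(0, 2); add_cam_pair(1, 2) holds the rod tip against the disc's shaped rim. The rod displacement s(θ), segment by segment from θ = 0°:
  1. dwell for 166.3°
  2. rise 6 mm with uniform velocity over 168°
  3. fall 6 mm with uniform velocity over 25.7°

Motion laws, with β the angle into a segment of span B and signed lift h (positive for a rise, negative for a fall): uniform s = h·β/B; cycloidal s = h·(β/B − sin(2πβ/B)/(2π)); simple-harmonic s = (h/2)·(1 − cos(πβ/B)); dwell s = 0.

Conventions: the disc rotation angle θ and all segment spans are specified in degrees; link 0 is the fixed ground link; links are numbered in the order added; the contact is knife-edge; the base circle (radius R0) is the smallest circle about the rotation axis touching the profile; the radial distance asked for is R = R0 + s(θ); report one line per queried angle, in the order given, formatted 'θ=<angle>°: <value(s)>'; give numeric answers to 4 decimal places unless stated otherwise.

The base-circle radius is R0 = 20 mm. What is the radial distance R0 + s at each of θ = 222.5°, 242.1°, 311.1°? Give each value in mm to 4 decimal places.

segment 1 (0° to 166.3°, dwell): s unchanged at 0.0000
θ = 222.5° falls in segment 2 (166.3° to 334.3°, uniform, h = 6): β = 222.5 − 166.3 = 56.2°, B = 168°; Δs = 6·56.2/168 = 2.0071; s = 0.0000 + 2.0071 = 2.0071
θ = 242.1° falls in segment 2 (166.3° to 334.3°, uniform, h = 6): β = 242.1 − 166.3 = 75.8°, B = 168°; Δs = 6·75.8/168 = 2.7071; s = 0.0000 + 2.7071 = 2.7071
θ = 311.1° falls in segment 2 (166.3° to 334.3°, uniform, h = 6): β = 311.1 − 166.3 = 144.8°, B = 168°; Δs = 6·144.8/168 = 5.1714; s = 0.0000 + 5.1714 = 5.1714
θ=222.5°: R = R0 + s = 20 + 2.0071 = 22.0071
θ=242.1°: R = R0 + s = 20 + 2.7071 = 22.7071
θ=311.1°: R = R0 + s = 20 + 5.1714 = 25.1714

θ=222.5°: 22.0071
θ=242.1°: 22.7071
θ=311.1°: 25.1714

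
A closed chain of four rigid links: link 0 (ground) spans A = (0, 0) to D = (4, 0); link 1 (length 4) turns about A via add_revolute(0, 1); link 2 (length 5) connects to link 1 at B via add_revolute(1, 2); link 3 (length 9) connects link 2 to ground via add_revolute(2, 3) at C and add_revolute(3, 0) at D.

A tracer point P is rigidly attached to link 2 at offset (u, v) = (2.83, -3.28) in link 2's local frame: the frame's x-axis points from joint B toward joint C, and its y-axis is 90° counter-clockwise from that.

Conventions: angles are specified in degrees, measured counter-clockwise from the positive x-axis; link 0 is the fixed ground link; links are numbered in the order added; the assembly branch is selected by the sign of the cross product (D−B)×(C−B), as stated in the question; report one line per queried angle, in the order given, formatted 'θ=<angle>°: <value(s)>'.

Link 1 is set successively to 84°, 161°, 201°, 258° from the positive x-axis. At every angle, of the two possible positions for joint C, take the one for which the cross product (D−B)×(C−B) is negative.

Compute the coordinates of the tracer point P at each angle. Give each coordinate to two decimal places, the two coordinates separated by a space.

A=(0,0), D=(4.00,0)
θ=84°: B = A + 4.00·(cos84°, sin84°) = (0.4181, 3.9781)
θ=84°: |BD| = 5.3530
θ=84°: circle(B,5.00) ∩ circle(D,9.00): a=-2.5541, h=4.2984
θ=84°:   candidates: C₊=(1.9034,8.7524) cross=23.010; C₋=(-4.4853,3.0000) cross=-23.010
θ=84°:   branch - wants cross < 0 → take C=(-4.4853,3.0000) (cross=-23.010)
θ=84°: ex = (C−B)/|BC| = (-0.9807,-0.1956); ey = (0.1956,-0.9807)
θ=84°: P = B + 2.83·ex + -3.28·ey = (-2.9988,6.6411)
θ=161°: B = A + 4.00·(cos161°, sin161°) = (-3.7821, 1.3023)
θ=161°: |BD| = 7.8903
θ=161°: circle(B,5.00) ∩ circle(D,9.00): a=0.3965, h=4.9843
θ=161°:   candidates: C₊=(-2.5684,6.1527) cross=39.327; C₋=(-4.2137,-3.6791) cross=-39.327
θ=161°:   branch - wants cross < 0 → take C=(-4.2137,-3.6791) (cross=-39.327)
θ=161°: ex = (C−B)/|BC| = (-0.0863,-0.9963); ey = (0.9963,-0.0863)
θ=161°: P = B + 2.83·ex + -3.28·ey = (-7.2941,-1.2340)
θ=201°: B = A + 4.00·(cos201°, sin201°) = (-3.7343, -1.4335)
θ=201°: |BD| = 7.8660
θ=201°: circle(B,5.00) ∩ circle(D,9.00): a=0.3734, h=4.9860
θ=201°:   candidates: C₊=(-4.2758,3.5371) cross=39.220; C₋=(-2.4585,-6.2680) cross=-39.220
θ=201°:   branch - wants cross < 0 → take C=(-2.4585,-6.2680) (cross=-39.220)
θ=201°: ex = (C−B)/|BC| = (0.2552,-0.9669); ey = (0.9669,0.2552)
θ=201°: P = B + 2.83·ex + -3.28·ey = (-6.1837,-5.0067)
θ=258°: B = A + 4.00·(cos258°, sin258°) = (-0.8316, -3.9126)
θ=258°: |BD| = 6.2172
θ=258°: circle(B,5.00) ∩ circle(D,9.00): a=-1.3951, h=4.8014
θ=258°:   candidates: C₊=(-4.9375,-1.0591) cross=29.851; C₋=(1.1058,-8.5220) cross=-29.851
θ=258°:   branch - wants cross < 0 → take C=(1.1058,-8.5220) (cross=-29.851)
θ=258°: ex = (C−B)/|BC| = (0.3875,-0.9219); ey = (0.9219,0.3875)
θ=258°: P = B + 2.83·ex + -3.28·ey = (-2.7588,-7.7925)

θ=84°: -3.00 6.64
θ=161°: -7.29 -1.23
θ=201°: -6.18 -5.01
θ=258°: -2.76 -7.79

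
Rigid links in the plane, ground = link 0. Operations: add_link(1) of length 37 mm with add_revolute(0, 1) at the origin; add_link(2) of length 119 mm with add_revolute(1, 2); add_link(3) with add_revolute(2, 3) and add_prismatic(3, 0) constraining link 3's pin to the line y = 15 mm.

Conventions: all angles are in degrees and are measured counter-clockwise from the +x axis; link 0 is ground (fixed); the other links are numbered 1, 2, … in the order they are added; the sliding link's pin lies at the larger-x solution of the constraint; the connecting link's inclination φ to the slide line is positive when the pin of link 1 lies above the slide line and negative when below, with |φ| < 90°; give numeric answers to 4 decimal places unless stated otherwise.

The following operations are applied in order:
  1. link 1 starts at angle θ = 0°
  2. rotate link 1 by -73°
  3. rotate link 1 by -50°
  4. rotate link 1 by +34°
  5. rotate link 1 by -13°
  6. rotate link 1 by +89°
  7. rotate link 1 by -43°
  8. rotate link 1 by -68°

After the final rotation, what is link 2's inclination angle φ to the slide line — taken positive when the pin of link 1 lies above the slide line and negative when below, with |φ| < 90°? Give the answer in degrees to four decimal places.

geometry: r = 37 mm, L = 119 mm, e = 15 mm; θ starts at 0°
rotate link 1 by -73°: θ ← 0° -73° = -73°
rotate link 1 by -50°: θ ← -73° -50° = -123°
rotate link 1 by +34°: θ ← -123° +34° = -89°
rotate link 1 by -13°: θ ← -89° -13° = -102°
rotate link 1 by +89°: θ ← -102° +89° = -13°
rotate link 1 by -43°: θ ← -13° -43° = -56°
rotate link 1 by -68°: θ ← -56° -68° = -124°
h = r sin θ − e = -30.674390 − 15 = -45.674390
sin φ = h / L = -45.674390 / 119 = -0.38381840
φ = arcsin(-0.38381840) = -22.570405°

-22.5704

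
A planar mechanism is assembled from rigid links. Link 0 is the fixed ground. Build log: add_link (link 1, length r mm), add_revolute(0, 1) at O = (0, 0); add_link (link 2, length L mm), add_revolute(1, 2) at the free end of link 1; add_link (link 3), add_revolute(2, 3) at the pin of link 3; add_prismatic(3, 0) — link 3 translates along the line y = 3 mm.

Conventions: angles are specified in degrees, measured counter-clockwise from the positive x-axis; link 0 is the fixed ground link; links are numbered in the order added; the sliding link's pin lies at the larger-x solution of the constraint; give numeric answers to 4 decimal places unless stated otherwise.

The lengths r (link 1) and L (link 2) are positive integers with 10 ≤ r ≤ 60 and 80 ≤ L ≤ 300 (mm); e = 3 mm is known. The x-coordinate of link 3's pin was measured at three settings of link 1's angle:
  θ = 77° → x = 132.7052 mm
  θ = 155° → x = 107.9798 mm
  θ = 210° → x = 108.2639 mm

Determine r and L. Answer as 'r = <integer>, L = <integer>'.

constraint per measurement: (x − r cos θ)² + (r sin θ − e)² = L²
subtracting the θ₁ and θ₂ equations cancels the r² and L² terms:
r = (x₁² − x₂²) / (2[(x₁cos θ₁ + e sin θ₁) − (x₂cos θ₂ + e sin θ₂)]) = 23.0000 → r = 23
L² = (x₁ − r cos θ₁)² + (r sin θ₁ − e)² = 16641.0070 → L = 129.0000 → L = 129
check at θ₃=210°: x = 108.2639 (printed 108.2639) ✓

r = 23, L = 129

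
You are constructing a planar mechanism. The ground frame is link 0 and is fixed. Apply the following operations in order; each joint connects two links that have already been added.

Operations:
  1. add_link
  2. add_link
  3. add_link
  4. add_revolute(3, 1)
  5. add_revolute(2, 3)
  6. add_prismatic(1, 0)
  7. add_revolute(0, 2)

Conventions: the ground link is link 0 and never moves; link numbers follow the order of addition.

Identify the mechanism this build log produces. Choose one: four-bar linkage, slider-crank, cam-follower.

links: 4 (incl. ground); joints: 3 revolute, 1 prismatic, 0 higher (cam) pair, forming one closed loop
4 links, 3 revolutes + 1 prismatic in one loop → slider-crank

slider-crank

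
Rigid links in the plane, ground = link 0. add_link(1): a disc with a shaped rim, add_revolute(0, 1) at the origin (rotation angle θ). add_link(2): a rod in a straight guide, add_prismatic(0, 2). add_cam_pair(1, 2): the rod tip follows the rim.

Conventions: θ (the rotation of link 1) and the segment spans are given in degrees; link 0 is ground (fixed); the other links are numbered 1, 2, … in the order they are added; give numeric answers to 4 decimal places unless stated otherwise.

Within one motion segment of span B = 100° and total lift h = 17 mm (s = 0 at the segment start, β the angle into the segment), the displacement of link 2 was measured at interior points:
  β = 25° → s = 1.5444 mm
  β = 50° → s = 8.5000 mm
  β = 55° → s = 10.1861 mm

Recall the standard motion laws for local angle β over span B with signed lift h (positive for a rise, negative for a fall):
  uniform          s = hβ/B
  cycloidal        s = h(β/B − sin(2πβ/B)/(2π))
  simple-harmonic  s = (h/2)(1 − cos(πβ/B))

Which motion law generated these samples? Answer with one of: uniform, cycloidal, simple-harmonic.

candidates at β/B = r: uniform s = h·r (linear in β); cycloidal s = h·(r − sin(2πr)/(2π)); simple-harmonic s = (h/2)(1 − cos(πr))
β=25°: printed 1.5444 | uniform 4.2500, cycloidal 1.5444, simple-harmonic 2.4896
β=50°: printed 8.5000 | uniform 8.5000, cycloidal 8.5000, simple-harmonic 8.5000
β=55°: printed 10.1861 | uniform 9.3500, cycloidal 10.1861, simple-harmonic 9.8297
only one law matches every sample → cycloidal

cycloidal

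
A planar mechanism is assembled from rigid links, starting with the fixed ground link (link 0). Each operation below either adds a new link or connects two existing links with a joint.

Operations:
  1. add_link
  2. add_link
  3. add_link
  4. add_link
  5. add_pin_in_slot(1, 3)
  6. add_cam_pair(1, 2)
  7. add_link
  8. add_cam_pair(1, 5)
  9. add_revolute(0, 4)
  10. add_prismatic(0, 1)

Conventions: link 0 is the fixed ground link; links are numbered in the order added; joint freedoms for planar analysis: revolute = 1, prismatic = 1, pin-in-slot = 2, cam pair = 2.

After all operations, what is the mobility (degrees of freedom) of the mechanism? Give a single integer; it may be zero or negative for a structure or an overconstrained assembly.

ground; <1,0,0>
#1 <2,0,0>
#2 <3,0,0>
#3 <4,0,0>
#4 <5,0,0>
PS:1↔3 J2 <5,0,1>
C:1↔2 J2 <5,0,2>
#5 <6,0,2>
C:1↔5 J2 <6,0,3>
R:0↔4 J1 <6,1,3>
P:0↔1 J1 <6,2,3>
3×5 − 2×2 − 1×3 = 8

M = 8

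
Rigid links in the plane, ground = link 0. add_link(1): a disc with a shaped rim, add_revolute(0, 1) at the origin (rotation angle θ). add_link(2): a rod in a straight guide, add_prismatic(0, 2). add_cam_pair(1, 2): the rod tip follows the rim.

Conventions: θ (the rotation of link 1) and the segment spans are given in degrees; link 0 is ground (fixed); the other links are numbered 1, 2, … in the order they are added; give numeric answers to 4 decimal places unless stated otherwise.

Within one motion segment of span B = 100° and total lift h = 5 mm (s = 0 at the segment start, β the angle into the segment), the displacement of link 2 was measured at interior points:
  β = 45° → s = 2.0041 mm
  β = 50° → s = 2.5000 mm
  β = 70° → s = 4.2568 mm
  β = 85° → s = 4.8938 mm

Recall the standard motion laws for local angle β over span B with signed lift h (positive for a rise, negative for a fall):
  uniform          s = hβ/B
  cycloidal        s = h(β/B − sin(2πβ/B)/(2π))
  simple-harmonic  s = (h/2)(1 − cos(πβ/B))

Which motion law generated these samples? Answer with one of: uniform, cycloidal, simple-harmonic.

candidates at β/B = r: uniform s = h·r (linear in β); cycloidal s = h·(r − sin(2πr)/(2π)); simple-harmonic s = (h/2)(1 − cos(πr))
β=45°: printed 2.0041 | uniform 2.2500, cycloidal 2.0041, simple-harmonic 2.1089
β=50°: printed 2.5000 | uniform 2.5000, cycloidal 2.5000, simple-harmonic 2.5000
β=70°: printed 4.2568 | uniform 3.5000, cycloidal 4.2568, simple-harmonic 3.9695
β=85°: printed 4.8938 | uniform 4.2500, cycloidal 4.8938, simple-harmonic 4.7275
only one law matches every sample → cycloidal

cycloidal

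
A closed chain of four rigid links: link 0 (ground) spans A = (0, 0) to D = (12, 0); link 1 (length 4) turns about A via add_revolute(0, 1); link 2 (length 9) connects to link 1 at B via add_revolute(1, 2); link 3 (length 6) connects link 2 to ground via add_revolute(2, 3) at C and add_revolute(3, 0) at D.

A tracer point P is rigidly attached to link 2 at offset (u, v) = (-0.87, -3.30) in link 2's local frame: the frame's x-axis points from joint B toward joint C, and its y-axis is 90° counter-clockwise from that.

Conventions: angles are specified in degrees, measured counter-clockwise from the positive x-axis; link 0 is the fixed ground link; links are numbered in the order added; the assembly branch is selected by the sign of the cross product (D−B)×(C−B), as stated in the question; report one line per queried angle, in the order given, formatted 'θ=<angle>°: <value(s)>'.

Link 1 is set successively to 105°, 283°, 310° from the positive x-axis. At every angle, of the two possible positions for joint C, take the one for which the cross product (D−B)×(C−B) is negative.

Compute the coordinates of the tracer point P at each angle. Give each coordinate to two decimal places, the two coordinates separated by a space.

A=(0,0), D=(12.00,0)
θ=105°: B = A + 4.00·(cos105°, sin105°) = (-1.0353, 3.8637)
θ=105°: |BD| = 13.5958
θ=105°: circle(B,9.00) ∩ circle(D,6.00): a=8.4528, h=3.0902
θ=105°:   candidates: C₊=(7.9472,4.4244) cross=42.014; C₋=(6.1909,-1.5013) cross=-42.014
θ=105°:   branch - wants cross < 0 → take C=(6.1909,-1.5013) (cross=-42.014)
θ=105°: ex = (C−B)/|BC| = (0.8029,-0.5961); ey = (0.5961,0.8029)
θ=105°: P = B + -0.87·ex + -3.30·ey = (-3.7010,1.7327)
θ=283°: B = A + 4.00·(cos283°, sin283°) = (0.8998, -3.8975)
θ=283°: |BD| = 11.7646
θ=283°: circle(B,9.00) ∩ circle(D,6.00): a=7.7948, h=4.4990
θ=283°:   candidates: C₊=(6.7639,2.9298) cross=52.929; C₋=(9.7449,-5.5601) cross=-52.929
θ=283°:   branch - wants cross < 0 → take C=(9.7449,-5.5601) (cross=-52.929)
θ=283°: ex = (C−B)/|BC| = (0.9828,-0.1847); ey = (0.1847,0.9828)
θ=283°: P = B + -0.87·ex + -3.30·ey = (-0.5648,-6.9800)
θ=310°: B = A + 4.00·(cos310°, sin310°) = (2.5712, -3.0642)
θ=310°: |BD| = 9.9143
θ=310°: circle(B,9.00) ∩ circle(D,6.00): a=7.2266, h=5.3644
θ=310°:   candidates: C₊=(7.7860,4.2711) cross=53.184; C₋=(11.1019,-5.9324) cross=-53.184
θ=310°:   branch - wants cross < 0 → take C=(11.1019,-5.9324) (cross=-53.184)
θ=310°: ex = (C−B)/|BC| = (0.9479,-0.3187); ey = (0.3187,0.9479)
θ=310°: P = B + -0.87·ex + -3.30·ey = (0.6948,-5.9148)

θ=105°: -3.70 1.73
θ=283°: -0.56 -6.98
θ=310°: 0.69 -5.91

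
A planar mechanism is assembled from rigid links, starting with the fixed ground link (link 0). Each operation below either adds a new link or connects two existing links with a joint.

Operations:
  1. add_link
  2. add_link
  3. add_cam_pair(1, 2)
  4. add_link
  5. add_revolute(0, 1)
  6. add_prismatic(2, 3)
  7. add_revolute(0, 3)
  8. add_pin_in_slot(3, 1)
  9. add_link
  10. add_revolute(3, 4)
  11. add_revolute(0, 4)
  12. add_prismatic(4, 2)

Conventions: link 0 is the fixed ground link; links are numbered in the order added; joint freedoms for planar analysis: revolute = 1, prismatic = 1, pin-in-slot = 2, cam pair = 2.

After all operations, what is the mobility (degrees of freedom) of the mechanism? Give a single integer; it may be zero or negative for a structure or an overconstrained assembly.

L=1 J1=0 J2=0
add link → L=2 J1=0 J2=0
add link → L=3 J1=0 J2=0
C@1,2 dof=2 J2 → L=3 J1=0 J2=1
add link → L=4 J1=0 J2=1
R@0,1 dof=1 J1 → L=4 J1=1 J2=1
P@2,3 dof=1 J1 → L=4 J1=2 J2=1
R@0,3 dof=1 J1 → L=4 J1=3 J2=1
PS@3,1 dof=2 J2 → L=4 J1=3 J2=2
add link → L=5 J1=3 J2=2
R@3,4 dof=1 J1 → L=5 J1=4 J2=2
R@0,4 dof=1 J1 → L=5 J1=5 J2=2
P@4,2 dof=1 J1 → L=5 J1=6 J2=2
M=3(L−1)−2J1−J2=3·4−2·6−2=-2

M = -2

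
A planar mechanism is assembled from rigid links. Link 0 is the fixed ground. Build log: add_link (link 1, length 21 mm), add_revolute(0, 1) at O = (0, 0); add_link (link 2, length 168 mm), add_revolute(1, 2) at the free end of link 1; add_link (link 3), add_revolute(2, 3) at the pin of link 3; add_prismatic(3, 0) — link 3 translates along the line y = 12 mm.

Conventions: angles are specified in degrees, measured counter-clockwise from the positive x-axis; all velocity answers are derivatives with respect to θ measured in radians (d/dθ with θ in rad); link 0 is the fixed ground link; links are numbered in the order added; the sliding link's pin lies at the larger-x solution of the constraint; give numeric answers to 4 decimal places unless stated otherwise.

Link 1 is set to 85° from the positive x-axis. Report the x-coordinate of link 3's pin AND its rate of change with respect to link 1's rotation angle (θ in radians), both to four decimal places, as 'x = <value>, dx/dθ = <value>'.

geometry: r = 21 mm, L = 168 mm, e = 12 mm
crank pin P = (r cos θ, r sin θ) = (1.830271, 20.920089)
h = r sin θ − e = 20.920089 − 12 = 8.920089
x = r cos θ + √(L² − h²) = 1.830271 + 167.763023 = 169.593294
dx/dθ = −r sin θ − h·r cos θ/√(L² − h²) (θ in radians; h = 8.920089) = -21.017406

x = 169.5933, dx/dθ = -21.0174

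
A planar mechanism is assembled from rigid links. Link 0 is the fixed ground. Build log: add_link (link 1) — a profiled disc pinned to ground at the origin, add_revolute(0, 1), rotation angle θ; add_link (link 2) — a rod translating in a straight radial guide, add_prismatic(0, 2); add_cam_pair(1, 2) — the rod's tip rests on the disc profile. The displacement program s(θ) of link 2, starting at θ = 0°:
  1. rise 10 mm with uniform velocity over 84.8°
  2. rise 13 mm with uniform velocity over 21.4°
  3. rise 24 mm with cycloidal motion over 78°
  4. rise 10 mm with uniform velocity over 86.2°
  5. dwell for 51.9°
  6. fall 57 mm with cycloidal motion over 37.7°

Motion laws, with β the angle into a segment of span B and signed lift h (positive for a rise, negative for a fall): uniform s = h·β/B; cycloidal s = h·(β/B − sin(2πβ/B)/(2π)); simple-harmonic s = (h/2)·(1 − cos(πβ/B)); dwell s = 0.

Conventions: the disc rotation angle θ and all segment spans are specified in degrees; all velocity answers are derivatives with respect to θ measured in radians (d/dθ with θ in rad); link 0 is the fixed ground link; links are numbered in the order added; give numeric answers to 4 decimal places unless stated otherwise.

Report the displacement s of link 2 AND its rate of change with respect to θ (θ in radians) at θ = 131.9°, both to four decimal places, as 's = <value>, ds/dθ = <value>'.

seg 1 [0°–84.8°] uniform, h=10: full span → s += 10 → s = 10.0000
seg 2 [84.8°–106.2°] uniform, h=13: full span → s += 13 → s = 23.0000
seg 3 [106.2°–184.2°] cycloidal, h=24: θ=131.9° here. β=25.7, B=78. 24·(0.3295 − sin(2π·0.3295)/(2π)) = 4.5545 → s = 27.5545
velocity in seg [106.2°–184.2°] (cycloidal), θ in radians: β = 25.7° = 0.4485 rad, B = 78° = 1.3614 rad; ds/dθ = (h/B)(1 − cos(2πβ/B)) = (24/1.3614)(1 − cos(2π·0.3295)) = 26.072710 mm/rad

s = 27.5545, ds/dθ = 26.0727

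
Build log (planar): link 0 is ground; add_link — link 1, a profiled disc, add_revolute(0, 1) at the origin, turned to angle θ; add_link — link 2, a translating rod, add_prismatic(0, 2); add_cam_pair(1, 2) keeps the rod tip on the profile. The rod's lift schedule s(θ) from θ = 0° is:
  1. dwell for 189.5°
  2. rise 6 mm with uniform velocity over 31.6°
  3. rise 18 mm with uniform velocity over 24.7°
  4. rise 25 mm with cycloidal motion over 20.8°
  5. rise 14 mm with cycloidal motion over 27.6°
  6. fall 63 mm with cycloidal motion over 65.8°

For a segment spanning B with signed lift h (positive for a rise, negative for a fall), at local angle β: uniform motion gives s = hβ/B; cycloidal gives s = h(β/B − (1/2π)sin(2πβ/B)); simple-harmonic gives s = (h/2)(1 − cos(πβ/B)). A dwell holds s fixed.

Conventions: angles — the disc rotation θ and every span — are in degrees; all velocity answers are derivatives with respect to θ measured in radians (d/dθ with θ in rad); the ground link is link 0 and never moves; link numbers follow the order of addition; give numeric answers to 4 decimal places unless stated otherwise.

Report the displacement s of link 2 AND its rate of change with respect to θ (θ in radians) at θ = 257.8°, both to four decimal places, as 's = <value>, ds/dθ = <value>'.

seg 1 [0°–189.5°] dwell: s stays 0.0000
seg 2 [189.5°–221.1°] uniform, h=6: full span → s += 6 → s = 6.0000
seg 3 [221.1°–245.8°] uniform, h=18: full span → s += 18 → s = 24.0000
seg 4 [245.8°–266.6°] cycloidal, h=25: θ=257.8° here. β=12, B=20.8. 25·(0.5769 − sin(2π·0.5769)/(2π)) = 16.2722 → s = 40.2722
velocity in seg [245.8°–266.6°] (cycloidal), θ in radians: β = 12° = 0.2094 rad, B = 20.8° = 0.3630 rad; ds/dθ = (h/B)(1 − cos(2πβ/B)) = (25/0.3630)(1 − cos(2π·0.5769)) = 129.842155 mm/rad

s = 40.2722, ds/dθ = 129.8422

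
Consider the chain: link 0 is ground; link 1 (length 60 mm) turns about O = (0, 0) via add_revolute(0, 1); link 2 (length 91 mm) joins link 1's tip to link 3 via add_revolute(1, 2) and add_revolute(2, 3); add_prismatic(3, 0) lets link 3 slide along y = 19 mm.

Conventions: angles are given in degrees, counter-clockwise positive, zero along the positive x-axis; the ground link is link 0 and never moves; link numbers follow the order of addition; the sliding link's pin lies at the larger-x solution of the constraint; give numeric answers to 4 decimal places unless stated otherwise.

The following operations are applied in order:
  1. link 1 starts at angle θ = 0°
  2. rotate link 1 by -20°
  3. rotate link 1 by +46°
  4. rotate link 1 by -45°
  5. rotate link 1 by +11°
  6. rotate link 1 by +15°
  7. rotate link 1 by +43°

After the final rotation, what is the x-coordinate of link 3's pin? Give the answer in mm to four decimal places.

geometry: r = 60 mm, L = 91 mm, e = 19 mm; θ starts at 0°
rotate link 1 by -20°: θ ← 0° -20° = -20°
rotate link 1 by +46°: θ ← -20° +46° = 26°
rotate link 1 by -45°: θ ← 26° -45° = -19°
rotate link 1 by +11°: θ ← -19° +11° = -8°
rotate link 1 by +15°: θ ← -8° +15° = 7°
rotate link 1 by +43°: θ ← 7° +43° = 50°
crank pin P = (r cos θ, r sin θ) = (38.567257, 45.962667)
h = r sin θ − e = 45.962667 − 19 = 26.962667
x = r cos θ + √(L² − h²) = 38.567257 + 86.913834 = 125.481091

125.4811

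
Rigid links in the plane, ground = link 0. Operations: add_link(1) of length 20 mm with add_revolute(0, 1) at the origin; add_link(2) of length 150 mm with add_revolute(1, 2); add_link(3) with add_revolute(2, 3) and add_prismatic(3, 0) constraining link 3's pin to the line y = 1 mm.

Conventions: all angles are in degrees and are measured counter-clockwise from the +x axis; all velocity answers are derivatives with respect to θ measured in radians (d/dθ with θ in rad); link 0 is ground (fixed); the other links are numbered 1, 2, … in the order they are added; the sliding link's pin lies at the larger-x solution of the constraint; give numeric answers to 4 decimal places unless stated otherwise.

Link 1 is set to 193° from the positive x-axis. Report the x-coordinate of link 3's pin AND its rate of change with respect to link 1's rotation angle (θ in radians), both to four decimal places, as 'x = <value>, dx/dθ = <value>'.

geometry: r = 20 mm, L = 150 mm, e = 1 mm
crank pin P = (r cos θ, r sin θ) = (-19.487401, -4.499021)
h = r sin θ − e = -4.499021 − 1 = -5.499021
x = r cos θ + √(L² − h²) = -19.487401 + 149.899169 = 130.411767
dx/dθ = −r sin θ − h·r cos θ/√(L² − h²) (θ in radians; h = -5.499021) = 3.784130

x = 130.4118, dx/dθ = 3.7841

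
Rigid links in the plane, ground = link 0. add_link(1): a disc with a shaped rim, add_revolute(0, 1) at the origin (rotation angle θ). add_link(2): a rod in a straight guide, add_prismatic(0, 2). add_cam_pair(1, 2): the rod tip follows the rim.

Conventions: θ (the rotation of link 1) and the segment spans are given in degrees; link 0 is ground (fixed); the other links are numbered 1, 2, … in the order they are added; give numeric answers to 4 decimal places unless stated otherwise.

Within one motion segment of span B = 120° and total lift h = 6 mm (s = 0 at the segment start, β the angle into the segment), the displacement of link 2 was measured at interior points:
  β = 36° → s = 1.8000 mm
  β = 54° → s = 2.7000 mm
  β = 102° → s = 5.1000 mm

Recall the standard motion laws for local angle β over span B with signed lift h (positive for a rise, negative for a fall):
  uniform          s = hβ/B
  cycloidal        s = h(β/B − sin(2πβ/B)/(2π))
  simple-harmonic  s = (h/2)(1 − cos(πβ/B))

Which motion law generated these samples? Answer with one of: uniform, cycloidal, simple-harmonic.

candidates at β/B = r: uniform s = h·r (linear in β); cycloidal s = h·(r − sin(2πr)/(2π)); simple-harmonic s = (h/2)(1 − cos(πr))
β=36°: printed 1.8000 | uniform 1.8000, cycloidal 0.8918, simple-harmonic 1.2366
β=54°: printed 2.7000 | uniform 2.7000, cycloidal 2.4049, simple-harmonic 2.5307
β=102°: printed 5.1000 | uniform 5.1000, cycloidal 5.8726, simple-harmonic 5.6730
only one law matches every sample → uniform

uniform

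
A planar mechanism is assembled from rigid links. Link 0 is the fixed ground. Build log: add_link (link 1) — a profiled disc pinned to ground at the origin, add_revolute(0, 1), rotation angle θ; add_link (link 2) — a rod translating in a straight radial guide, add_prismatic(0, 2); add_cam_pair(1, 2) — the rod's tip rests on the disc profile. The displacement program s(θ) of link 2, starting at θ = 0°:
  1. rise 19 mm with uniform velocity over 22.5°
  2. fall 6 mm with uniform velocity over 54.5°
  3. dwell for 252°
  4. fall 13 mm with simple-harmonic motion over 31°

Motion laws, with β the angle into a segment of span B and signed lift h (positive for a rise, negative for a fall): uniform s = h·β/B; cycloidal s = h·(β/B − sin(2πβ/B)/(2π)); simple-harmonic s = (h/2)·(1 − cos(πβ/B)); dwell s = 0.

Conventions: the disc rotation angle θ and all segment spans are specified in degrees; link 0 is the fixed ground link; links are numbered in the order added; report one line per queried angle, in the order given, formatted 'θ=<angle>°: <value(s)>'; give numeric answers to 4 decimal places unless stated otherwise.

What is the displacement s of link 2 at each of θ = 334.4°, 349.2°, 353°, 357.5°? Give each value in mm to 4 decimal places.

seg 1 [0°–22.5°] uniform, h=19: full span → s += 19 → s = 19.0000
seg 2 [22.5°–77°] uniform, h=-6: full span → s += -6 → s = 13.0000
seg 3 [77°–329°] dwell: s stays 13.0000
seg 4 [329°–360°] simple-harmonic, h=-13: θ=334.4° here. β=5.4, B=31. -13/2·(1 − cos(π·0.1742)) = -0.9493 → s = 12.0507
seg 4 [329°–360°] simple-harmonic, h=-13: θ=349.2° here. β=20.2, B=31. -13/2·(1 − cos(π·0.6516)) = -9.4802 → s = 3.5198
seg 4 [329°–360°] simple-harmonic, h=-13: θ=353° here. β=24, B=31. -13/2·(1 − cos(π·0.7742)) = -11.4319 → s = 1.5681
seg 4 [329°–360°] simple-harmonic, h=-13: θ=357.5° here. β=28.5, B=31. -13/2·(1 − cos(π·0.9194)) = -12.7925 → s = 0.2075

θ=334.4°: 12.0507
θ=349.2°: 3.5198
θ=353°: 1.5681
θ=357.5°: 0.2075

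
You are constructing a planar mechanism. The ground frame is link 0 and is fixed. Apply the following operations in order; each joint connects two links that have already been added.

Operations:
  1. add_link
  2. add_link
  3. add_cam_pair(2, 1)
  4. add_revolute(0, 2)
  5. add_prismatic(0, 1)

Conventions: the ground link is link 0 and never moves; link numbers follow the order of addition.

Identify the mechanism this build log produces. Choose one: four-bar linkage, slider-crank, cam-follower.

links: 3 (incl. ground); joints: 1 revolute, 1 prismatic, 1 higher (cam) pair, forming one closed loop
3 links, revolute + prismatic + higher pair in one loop → cam-follower

cam-follower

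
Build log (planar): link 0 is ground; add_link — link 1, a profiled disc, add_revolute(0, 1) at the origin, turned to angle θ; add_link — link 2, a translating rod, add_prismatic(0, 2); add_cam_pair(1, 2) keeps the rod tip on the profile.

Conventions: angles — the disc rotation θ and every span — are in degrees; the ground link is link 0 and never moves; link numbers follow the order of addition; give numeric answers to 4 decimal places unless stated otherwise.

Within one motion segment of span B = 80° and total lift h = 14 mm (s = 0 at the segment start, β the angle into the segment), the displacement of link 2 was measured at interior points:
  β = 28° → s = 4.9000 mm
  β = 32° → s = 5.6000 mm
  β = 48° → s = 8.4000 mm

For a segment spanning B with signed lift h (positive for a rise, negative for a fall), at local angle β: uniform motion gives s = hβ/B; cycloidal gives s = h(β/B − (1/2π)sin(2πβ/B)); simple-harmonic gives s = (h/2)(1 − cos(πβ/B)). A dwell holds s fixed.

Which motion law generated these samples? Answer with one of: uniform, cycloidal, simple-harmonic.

candidates at β/B = r: uniform s = h·r (linear in β); cycloidal s = h·(r − sin(2πr)/(2π)); simple-harmonic s = (h/2)(1 − cos(πr))
β=28°: printed 4.9000 | uniform 4.9000, cycloidal 3.0974, simple-harmonic 3.8221
β=32°: printed 5.6000 | uniform 5.6000, cycloidal 4.2903, simple-harmonic 4.8369
β=48°: printed 8.4000 | uniform 8.4000, cycloidal 9.7097, simple-harmonic 9.1631
only one law matches every sample → uniform

uniform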